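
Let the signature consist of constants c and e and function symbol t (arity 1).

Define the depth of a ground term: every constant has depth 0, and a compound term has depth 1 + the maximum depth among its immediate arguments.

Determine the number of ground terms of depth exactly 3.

2

Count level by level. With function symbols t/1, the terms of depth ≤ k are the 2 constants together with each function applied to depth-≤(k−1) tuples, so N_k = 2 + N_{k-1}.
N_0 = 2
N_1 = 2 + 2 = 4
N_2 = 2 + 4 = 6
N_3 = 2 + 6 = 8
Terms of depth exactly 3: N_3 − N_2 = 8 − 6 = 2.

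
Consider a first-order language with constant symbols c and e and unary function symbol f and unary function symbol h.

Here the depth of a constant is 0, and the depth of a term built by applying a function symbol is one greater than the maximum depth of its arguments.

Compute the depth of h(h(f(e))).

depth(f(e)) = 1 + depth(e) = 1 + 0 = 1
depth(h(f(e))) = 1 + depth(f(e)) = 1 + 1 = 2
depth(h(h(f(e)))) = 1 + depth(h(f(e))) = 1 + 2 = 3

3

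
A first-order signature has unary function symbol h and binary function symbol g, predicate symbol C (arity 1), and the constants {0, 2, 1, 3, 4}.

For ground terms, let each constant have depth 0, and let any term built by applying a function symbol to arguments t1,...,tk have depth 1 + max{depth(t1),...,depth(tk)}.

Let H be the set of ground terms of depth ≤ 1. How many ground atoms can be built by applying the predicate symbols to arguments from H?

First count ground terms of depth ≤ 1.
Let N_k count ground terms of depth at most k. Each non-constant term of depth ≤ k is some function symbol applied to depth-≤(k−1) arguments, giving N_k = 5 + N_{k-1} + N_{k-1}^2.
N_0 = 5
N_1 = 5 + 5 + 5^2 = 35
So |H| = 35.
Each predicate of arity r yields |H|^r ground atoms (one per choice of an r-tuple from H):
  C: 35
Total ground atoms: 35.

35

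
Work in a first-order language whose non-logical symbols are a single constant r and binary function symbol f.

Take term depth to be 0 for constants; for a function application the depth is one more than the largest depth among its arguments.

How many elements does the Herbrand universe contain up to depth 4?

Let N_k count ground terms of depth at most k. Each non-constant term of depth ≤ k is some function symbol applied to depth-≤(k−1) arguments, giving N_k = 1 + N_{k-1}^2.
N_0 = 1
N_1 = 1 + 1^2 = 2
N_2 = 1 + 2^2 = 5
N_3 = 1 + 5^2 = 26
N_4 = 1 + 26^2 = 677

677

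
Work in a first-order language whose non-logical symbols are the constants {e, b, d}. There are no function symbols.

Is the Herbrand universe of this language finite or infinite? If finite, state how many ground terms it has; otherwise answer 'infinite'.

3

There are no function symbols, so every ground term is one of the 3 constants.
The Herbrand universe is {e, b, d}, which is finite with 3 elements.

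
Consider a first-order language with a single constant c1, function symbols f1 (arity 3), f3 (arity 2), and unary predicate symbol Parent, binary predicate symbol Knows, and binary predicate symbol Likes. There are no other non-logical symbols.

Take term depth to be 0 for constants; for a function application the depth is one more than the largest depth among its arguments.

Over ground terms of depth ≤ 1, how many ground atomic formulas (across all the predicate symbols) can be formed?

First count ground terms of depth ≤ 1.
Let N_k = |{terms of depth ≤ k}|. Then N_0 = 1 and N_k = 1 + N_{k-1}^3 + N_{k-1}^2 for k ≥ 1 (one summand per function symbol, arity giving the exponent).
N_0 = 1
N_1 = 1 + 1^3 + 1^2 = 3
So |H| = 3.
For each predicate symbol, the number of ground atoms is |H| raised to its arity; summing:
  Parent: 3;  Knows: 3^2 = 9;  Likes: 3^2 = 9
Total ground atoms: 3 + 9 + 9 = 21.

21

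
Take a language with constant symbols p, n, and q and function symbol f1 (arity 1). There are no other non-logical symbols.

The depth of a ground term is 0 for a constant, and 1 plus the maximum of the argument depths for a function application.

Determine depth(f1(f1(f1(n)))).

3

depth(f1(n)) = 1 + depth(n) = 1 + 0 = 1
depth(f1(f1(n))) = 1 + depth(f1(n)) = 1 + 1 = 2
depth(f1(f1(f1(n)))) = 1 + depth(f1(f1(n))) = 1 + 2 = 3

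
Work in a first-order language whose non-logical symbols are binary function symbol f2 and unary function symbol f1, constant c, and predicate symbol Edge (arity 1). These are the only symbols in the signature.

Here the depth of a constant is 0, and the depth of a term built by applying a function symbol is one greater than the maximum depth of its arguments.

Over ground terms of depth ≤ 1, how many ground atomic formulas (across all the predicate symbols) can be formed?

First count ground terms of depth ≤ 1.
Count level by level. With function symbols f2/2, f1/1, the terms of depth ≤ k are the 1 constant together with each function applied to depth-≤(k−1) tuples, so N_k = 1 + N_{k-1}^2 + N_{k-1}.
N_0 = 1
N_1 = 1 + 1^2 + 1 = 3
Explicitly: c, f2(c, c), f1(c).
So |H| = 3.
For each predicate symbol, the number of ground atoms is |H| raised to its arity; summing:
  Edge: 3
Total ground atoms: 3.

3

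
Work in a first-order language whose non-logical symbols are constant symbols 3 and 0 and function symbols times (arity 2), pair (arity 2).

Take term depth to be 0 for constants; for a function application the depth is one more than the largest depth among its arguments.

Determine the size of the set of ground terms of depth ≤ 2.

202

Count level by level. With function symbols times/2, pair/2, the terms of depth ≤ k are the 2 constants together with each function applied to depth-≤(k−1) tuples, so N_k = 2 + N_{k-1}^2 + N_{k-1}^2.
N_0 = 2
N_1 = 2 + 2^2 + 2^2 = 10
N_2 = 2 + 10^2 + 10^2 = 202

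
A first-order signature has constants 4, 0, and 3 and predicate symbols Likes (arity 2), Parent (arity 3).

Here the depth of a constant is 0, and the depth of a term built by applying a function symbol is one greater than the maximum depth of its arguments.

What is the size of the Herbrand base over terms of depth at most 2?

First count ground terms of depth ≤ 2.
With no function symbols every ground term is a constant, so there are exactly 3 ground terms at every depth bound.
N_0 = 3
N_1 = 3
N_2 = 3
Explicitly: 4, 0, 3.
So |H| = 3.
For each predicate symbol, the number of ground atoms is |H| raised to its arity; summing:
  Likes: 3^2 = 9;  Parent: 3^3 = 27
Total ground atoms: 9 + 27 = 36.

36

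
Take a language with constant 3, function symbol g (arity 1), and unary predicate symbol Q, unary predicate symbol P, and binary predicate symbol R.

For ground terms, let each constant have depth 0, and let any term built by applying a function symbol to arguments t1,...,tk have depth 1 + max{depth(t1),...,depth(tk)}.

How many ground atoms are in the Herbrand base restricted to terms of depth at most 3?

First count ground terms of depth ≤ 3.
If N_k denotes the number of depth-≤k ground terms, the 1 constant gives N_0 = 1, and each function symbol of arity r contributes N_{k-1}^r new terms at level k: N_k = 1 + N_{k-1}.
N_0 = 1
N_1 = 1 + 1 = 2
N_2 = 1 + 2 = 3
N_3 = 1 + 3 = 4
Explicitly: 3, g(3), g(g(3)), g(g(g(3))).
So |H| = 4.
For each predicate symbol, the number of ground atoms is |H| raised to its arity; summing:
  Q: 4;  P: 4;  R: 4^2 = 16
Total ground atoms: 4 + 4 + 16 = 24.

24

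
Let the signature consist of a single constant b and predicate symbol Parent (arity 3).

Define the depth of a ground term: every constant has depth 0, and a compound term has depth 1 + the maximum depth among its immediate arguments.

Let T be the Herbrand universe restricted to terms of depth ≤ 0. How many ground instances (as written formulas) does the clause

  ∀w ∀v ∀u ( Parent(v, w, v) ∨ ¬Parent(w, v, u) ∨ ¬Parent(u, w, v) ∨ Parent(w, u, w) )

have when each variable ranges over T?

Ground terms of depth ≤ 0:
  With no function symbols every ground term is a constant, so there is exactly 1 ground term at every depth bound.
  N_0 = 1
  Explicitly: b.
So there is exactly 1 ground term available for substitution.
Each of w, v, u ranges independently over the available ground terms, and distinct assignments produce distinct instances.
Number of ground instances = 1^3 = 1.

1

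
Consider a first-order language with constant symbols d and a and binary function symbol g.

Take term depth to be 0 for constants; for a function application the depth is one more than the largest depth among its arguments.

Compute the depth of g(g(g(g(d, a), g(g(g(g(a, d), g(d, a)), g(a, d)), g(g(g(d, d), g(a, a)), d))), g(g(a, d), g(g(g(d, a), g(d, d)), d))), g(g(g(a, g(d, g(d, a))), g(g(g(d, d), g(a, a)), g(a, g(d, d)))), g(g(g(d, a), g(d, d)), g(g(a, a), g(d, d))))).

depth(g(d, a)) = 1 + max(0, 0) = 1
depth(g(a, d)) = 1 + max(0, 0) = 1
depth(g(g(a, d), g(d, a))) = 1 + max(1, 1) = 2
depth(g(g(g(a, d), g(d, a)), g(a, d))) = 1 + max(2, 1) = 3
depth(g(d, d)) = 1 + max(0, 0) = 1
depth(g(a, a)) = 1 + max(0, 0) = 1
depth(g(g(d, d), g(a, a))) = 1 + max(1, 1) = 2
depth(g(g(g(d, d), g(a, a)), d)) = 1 + max(2, 0) = 3
depth(g(g(g(g(a, d), g(d, a)), g(a, d)), g(g(g(d, d), g(a, a)), d))) = 1 + max(3, 3) = 4
depth(g(g(d, a), g(g(g(g(a, d), g(d, a)), g(a, d)), g(g(g(d, d), g(a, a)), d)))) = 1 + max(1, 4) = 5
depth(g(g(d, a), g(d, d))) = 1 + max(1, 1) = 2
depth(g(g(g(d, a), g(d, d)), d)) = 1 + max(2, 0) = 3
depth(g(g(a, d), g(g(g(d, a), g(d, d)), d))) = 1 + max(1, 3) = 4
depth(g(g(g(d, a), g(g(g(g(a, d), g(d, a)), g(a, d)), g(g(g(d, d), g(a, a)), d))), g(g(a, d), g(g(g(d, a), g(d, d)), d)))) = 1 + max(5, 4) = 6
depth(g(d, g(d, a))) = 1 + max(0, 1) = 2
depth(g(a, g(d, g(d, a)))) = 1 + max(0, 2) = 3
depth(g(a, g(d, d))) = 1 + max(0, 1) = 2
depth(g(g(g(d, d), g(a, a)), g(a, g(d, d)))) = 1 + max(2, 2) = 3
depth(g(g(a, g(d, g(d, a))), g(g(g(d, d), g(a, a)), g(a, g(d, d))))) = 1 + max(3, 3) = 4
depth(g(g(a, a), g(d, d))) = 1 + max(1, 1) = 2
depth(g(g(g(d, a), g(d, d)), g(g(a, a), g(d, d)))) = 1 + max(2, 2) = 3
depth(g(g(g(a, g(d, g(d, a))), g(g(g(d, d), g(a, a)), g(a, g(d, d)))), g(g(g(d, a), g(d, d)), g(g(a, a), g(d, d))))) = 1 + max(4, 3) = 5
depth(g(g(g(g(d, a), g(g(g(g(a, d), g(d, a)), g(a, d)), g(g(g(d, d), g(a, a)), d))), g(g(a, d), g(g(g(d, a), g(d, d)), d))), g(g(g(a, g(d, g(d, a))), g(g(g(d, d), g(a, a)), g(a, g(d, d)))), g(g(g(d, a), g(d, d)), g(g(a, a), g(d, d)))))) = 1 + max(6, 5) = 7

7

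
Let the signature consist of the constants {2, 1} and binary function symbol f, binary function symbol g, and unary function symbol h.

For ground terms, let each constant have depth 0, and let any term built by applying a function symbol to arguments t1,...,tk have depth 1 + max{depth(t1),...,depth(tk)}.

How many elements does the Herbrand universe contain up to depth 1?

12

Let N_k = |{terms of depth ≤ k}|. Then N_0 = 2 and N_k = 2 + N_{k-1}^2 + N_{k-1}^2 + N_{k-1} for k ≥ 1 (one summand per function symbol, arity giving the exponent).
N_0 = 2
N_1 = 2 + 2^2 + 2^2 + 2 = 12
Explicitly: 2, 1, f(2, 2), f(2, 1), f(1, 2), f(1, 1), g(2, 2), g(2, 1), g(1, 2), g(1, 1), h(2), h(1).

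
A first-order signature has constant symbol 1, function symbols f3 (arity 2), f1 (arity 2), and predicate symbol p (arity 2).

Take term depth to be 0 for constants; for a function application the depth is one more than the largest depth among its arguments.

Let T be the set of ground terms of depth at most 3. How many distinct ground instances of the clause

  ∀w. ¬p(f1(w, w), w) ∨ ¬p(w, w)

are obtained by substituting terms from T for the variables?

723

Ground terms of depth ≤ 3:
  Write N_k for the number of ground terms of depth ≤ k. A term of depth ≤ k is either a constant or a function symbol applied to arguments of depth ≤ k−1, so N_k = 1 + N_{k-1}^2 + N_{k-1}^2.
  N_0 = 1
  N_1 = 1 + 1^2 + 1^2 = 3
  N_2 = 1 + 3^2 + 3^2 = 19
  N_3 = 1 + 19^2 + 19^2 = 723
So there are 723 ground terms available for substitution.
The variable w ranges independently over the available ground terms, and distinct assignments produce distinct instances.
Number of ground instances = 723.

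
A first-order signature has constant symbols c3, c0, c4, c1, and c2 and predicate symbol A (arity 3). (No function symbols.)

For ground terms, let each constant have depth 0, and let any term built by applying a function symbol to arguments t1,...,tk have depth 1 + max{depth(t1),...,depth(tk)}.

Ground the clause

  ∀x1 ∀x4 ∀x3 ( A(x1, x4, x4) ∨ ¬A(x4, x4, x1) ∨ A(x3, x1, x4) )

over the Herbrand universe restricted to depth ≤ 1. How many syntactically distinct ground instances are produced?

Ground terms of depth ≤ 1:
  With no function symbols every ground term is a constant, so there are exactly 5 ground terms at every depth bound.
  N_0 = 5
  N_1 = 5
  Explicitly: c3, c0, c4, c1, c2.
So there are 5 ground terms available for substitution.
The body mentions every one of the 3 quantified variables; since ground terms form a free algebra, no two substitutions collapse to the same formula.
Number of ground instances = 5^3 = 125.

125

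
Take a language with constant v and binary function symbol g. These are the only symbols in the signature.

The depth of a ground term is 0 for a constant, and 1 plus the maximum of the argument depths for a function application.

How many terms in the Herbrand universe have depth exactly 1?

1

If N_k denotes the number of depth-≤k ground terms, the 1 constant gives N_0 = 1, and each function symbol of arity r contributes N_{k-1}^r new terms at level k: N_k = 1 + N_{k-1}^2.
N_0 = 1
N_1 = 1 + 1^2 = 2
Terms of depth exactly 1: N_1 − N_0 = 2 − 1 = 1.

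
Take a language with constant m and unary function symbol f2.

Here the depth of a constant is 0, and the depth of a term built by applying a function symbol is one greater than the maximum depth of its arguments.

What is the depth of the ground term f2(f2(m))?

depth(f2(m)) = 1 + depth(m) = 1 + 0 = 1
depth(f2(f2(m))) = 1 + depth(f2(m)) = 1 + 1 = 2

2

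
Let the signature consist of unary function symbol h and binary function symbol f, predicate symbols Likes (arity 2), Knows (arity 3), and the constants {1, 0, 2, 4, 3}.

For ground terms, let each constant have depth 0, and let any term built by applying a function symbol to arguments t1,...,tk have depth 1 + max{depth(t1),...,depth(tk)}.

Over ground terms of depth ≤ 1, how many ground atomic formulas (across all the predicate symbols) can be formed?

44100

First count ground terms of depth ≤ 1.
Write N_k for the number of ground terms of depth ≤ k. A term of depth ≤ k is either a constant or a function symbol applied to arguments of depth ≤ k−1, so N_k = 5 + N_{k-1} + N_{k-1}^2.
N_0 = 5
N_1 = 5 + 5 + 5^2 = 35
So |H| = 35.
Ground atoms are formed by filling each argument slot of a predicate with a term from H, so an r-ary predicate gives |H|^r atoms:
  Likes: 35^2 = 1225;  Knows: 35^3 = 42875
Total ground atoms: 1225 + 42875 = 44100.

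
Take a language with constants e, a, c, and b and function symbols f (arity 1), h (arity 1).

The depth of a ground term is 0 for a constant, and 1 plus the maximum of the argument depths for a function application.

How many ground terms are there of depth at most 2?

28

Let N_k = |{terms of depth ≤ k}|. Then N_0 = 4 and N_k = 4 + N_{k-1} + N_{k-1} for k ≥ 1 (one summand per function symbol, arity giving the exponent).
N_0 = 4
N_1 = 4 + 4 + 4 = 12
N_2 = 4 + 12 + 12 = 28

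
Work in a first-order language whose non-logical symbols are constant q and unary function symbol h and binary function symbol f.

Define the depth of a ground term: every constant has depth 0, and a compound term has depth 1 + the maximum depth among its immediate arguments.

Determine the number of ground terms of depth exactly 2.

10

Count level by level. With function symbols h/1, f/2, the terms of depth ≤ k are the 1 constant together with each function applied to depth-≤(k−1) tuples, so N_k = 1 + N_{k-1} + N_{k-1}^2.
N_0 = 1
N_1 = 1 + 1 + 1^2 = 3
N_2 = 1 + 3 + 3^2 = 13
Terms of depth exactly 2: N_2 − N_1 = 13 − 3 = 10.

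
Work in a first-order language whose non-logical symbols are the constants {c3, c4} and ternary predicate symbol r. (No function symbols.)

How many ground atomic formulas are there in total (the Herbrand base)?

8

With no function symbols, the Herbrand universe is just the 2 constants.
Ground atoms per predicate: r: 2^3 = 8.
Herbrand base size = 8 = 8.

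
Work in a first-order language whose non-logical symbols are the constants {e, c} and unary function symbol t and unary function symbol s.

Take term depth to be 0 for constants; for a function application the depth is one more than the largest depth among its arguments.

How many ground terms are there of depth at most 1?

6

Let N_k = |{terms of depth ≤ k}|. Then N_0 = 2 and N_k = 2 + N_{k-1} + N_{k-1} for k ≥ 1 (one summand per function symbol, arity giving the exponent).
N_0 = 2
N_1 = 2 + 2 + 2 = 6
Explicitly: e, c, t(e), t(c), s(e), s(c).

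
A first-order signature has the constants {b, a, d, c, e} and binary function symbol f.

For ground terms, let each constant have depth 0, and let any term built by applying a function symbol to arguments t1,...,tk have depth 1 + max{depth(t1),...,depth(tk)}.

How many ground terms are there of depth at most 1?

30

Write N_k for the number of ground terms of depth ≤ k. A term of depth ≤ k is either a constant or a function symbol applied to arguments of depth ≤ k−1, so N_k = 5 + N_{k-1}^2.
N_0 = 5
N_1 = 5 + 5^2 = 30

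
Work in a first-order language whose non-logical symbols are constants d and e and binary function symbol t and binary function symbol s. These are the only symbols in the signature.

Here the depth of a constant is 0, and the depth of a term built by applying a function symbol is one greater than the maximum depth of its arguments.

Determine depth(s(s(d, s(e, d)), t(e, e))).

3

depth(s(e, d)) = 1 + max(0, 0) = 1
depth(s(d, s(e, d))) = 1 + max(0, 1) = 2
depth(t(e, e)) = 1 + max(0, 0) = 1
depth(s(s(d, s(e, d)), t(e, e))) = 1 + max(2, 1) = 3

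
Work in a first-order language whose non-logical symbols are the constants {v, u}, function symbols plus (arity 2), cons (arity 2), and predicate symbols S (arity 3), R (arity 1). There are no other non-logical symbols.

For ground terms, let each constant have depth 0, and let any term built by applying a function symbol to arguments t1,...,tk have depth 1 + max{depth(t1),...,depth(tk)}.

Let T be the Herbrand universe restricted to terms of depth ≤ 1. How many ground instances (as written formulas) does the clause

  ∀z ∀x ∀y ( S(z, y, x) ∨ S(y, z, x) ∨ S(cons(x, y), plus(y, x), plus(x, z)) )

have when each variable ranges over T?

1000

Ground terms of depth ≤ 1:
  Count level by level. With function symbols plus/2, cons/2, the terms of depth ≤ k are the 2 constants together with each function applied to depth-≤(k−1) tuples, so N_k = 2 + N_{k-1}^2 + N_{k-1}^2.
  N_0 = 2
  N_1 = 2 + 2^2 + 2^2 = 10
  Explicitly: v, u, plus(v, v), plus(v, u), plus(u, v), plus(u, u), cons(v, v), cons(v, u), cons(u, v), cons(u, u).
So there are 10 ground terms available for substitution.
Each of z, x, y ranges independently over the available ground terms, and distinct assignments produce distinct instances.
Number of ground instances = 10^3 = 1000.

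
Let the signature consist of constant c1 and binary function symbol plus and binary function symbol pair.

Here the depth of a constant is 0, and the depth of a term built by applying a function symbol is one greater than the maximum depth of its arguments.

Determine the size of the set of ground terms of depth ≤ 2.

19

Count level by level. With function symbols plus/2, pair/2, the terms of depth ≤ k are the 1 constant together with each function applied to depth-≤(k−1) tuples, so N_k = 1 + N_{k-1}^2 + N_{k-1}^2.
N_0 = 1
N_1 = 1 + 1^2 + 1^2 = 3
N_2 = 1 + 3^2 + 3^2 = 19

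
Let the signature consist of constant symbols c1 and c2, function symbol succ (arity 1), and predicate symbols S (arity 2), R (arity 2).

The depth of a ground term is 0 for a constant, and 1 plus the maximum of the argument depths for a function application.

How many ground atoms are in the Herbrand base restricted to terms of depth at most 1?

32

First count ground terms of depth ≤ 1.
If N_k denotes the number of depth-≤k ground terms, the 2 constants give N_0 = 2, and each function symbol of arity r contributes N_{k-1}^r new terms at level k: N_k = 2 + N_{k-1}.
N_0 = 2
N_1 = 2 + 2 = 4
So |H| = 4.
For each predicate symbol, the number of ground atoms is |H| raised to its arity; summing:
  S: 4^2 = 16;  R: 4^2 = 16
Total ground atoms: 16 + 16 = 32.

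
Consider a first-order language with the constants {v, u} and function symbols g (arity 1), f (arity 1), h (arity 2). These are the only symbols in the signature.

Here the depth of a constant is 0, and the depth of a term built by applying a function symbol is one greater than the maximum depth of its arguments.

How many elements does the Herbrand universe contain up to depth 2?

Count level by level. With function symbols g/1, f/1, h/2, the terms of depth ≤ k are the 2 constants together with each function applied to depth-≤(k−1) tuples, so N_k = 2 + N_{k-1} + N_{k-1} + N_{k-1}^2.
N_0 = 2
N_1 = 2 + 2 + 2 + 2^2 = 10
N_2 = 2 + 10 + 10 + 10^2 = 122

122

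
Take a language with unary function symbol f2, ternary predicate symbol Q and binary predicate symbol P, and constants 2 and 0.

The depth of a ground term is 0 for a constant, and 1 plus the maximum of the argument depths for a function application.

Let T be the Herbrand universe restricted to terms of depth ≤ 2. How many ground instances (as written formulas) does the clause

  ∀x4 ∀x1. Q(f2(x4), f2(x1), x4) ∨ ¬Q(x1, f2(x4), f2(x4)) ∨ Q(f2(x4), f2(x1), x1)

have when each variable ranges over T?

36

Ground terms of depth ≤ 2:
  Let N_k = |{terms of depth ≤ k}|. Then N_0 = 2 and N_k = 2 + N_{k-1} for k ≥ 1 (one summand per function symbol, arity giving the exponent).
  N_0 = 2
  N_1 = 2 + 2 = 4
  N_2 = 2 + 4 = 6
  Explicitly: 2, 0, f2(2), f2(0), f2(f2(2)), f2(f2(0)).
So there are 6 ground terms available for substitution.
There are 2 variables to instantiate (x4, x1), each occurring in at least one literal, so different choices give different ground instances.
Number of ground instances = 6^2 = 36.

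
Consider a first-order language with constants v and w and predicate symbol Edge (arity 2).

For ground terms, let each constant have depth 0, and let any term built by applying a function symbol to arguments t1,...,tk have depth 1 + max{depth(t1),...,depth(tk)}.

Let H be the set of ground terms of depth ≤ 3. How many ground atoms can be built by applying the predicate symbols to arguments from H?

First count ground terms of depth ≤ 3.
With no function symbols every ground term is a constant, so there are exactly 2 ground terms at every depth bound.
N_0 = 2
N_1 = 2
N_2 = 2
N_3 = 2
Explicitly: v, w.
So |H| = 2.
Ground atoms are formed by filling each argument slot of a predicate with a term from H, so an r-ary predicate gives |H|^r atoms:
  Edge: 2^2 = 4
Total ground atoms: 4.

4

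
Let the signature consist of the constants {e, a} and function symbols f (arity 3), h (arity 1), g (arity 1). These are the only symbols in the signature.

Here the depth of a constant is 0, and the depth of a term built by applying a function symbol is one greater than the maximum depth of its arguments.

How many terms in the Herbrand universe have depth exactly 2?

Let N_k = |{terms of depth ≤ k}|. Then N_0 = 2 and N_k = 2 + N_{k-1}^3 + N_{k-1} + N_{k-1} for k ≥ 1 (one summand per function symbol, arity giving the exponent).
N_0 = 2
N_1 = 2 + 2^3 + 2 + 2 = 14
N_2 = 2 + 14^3 + 14 + 14 = 2774
Terms of depth exactly 2: N_2 − N_1 = 2774 − 14 = 2760.

2760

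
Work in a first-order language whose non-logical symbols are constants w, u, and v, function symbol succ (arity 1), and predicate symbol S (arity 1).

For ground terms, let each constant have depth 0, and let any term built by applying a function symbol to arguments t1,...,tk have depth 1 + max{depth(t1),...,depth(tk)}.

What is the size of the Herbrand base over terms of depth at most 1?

6

First count ground terms of depth ≤ 1.
Let N_k count ground terms of depth at most k. Each non-constant term of depth ≤ k is some function symbol applied to depth-≤(k−1) arguments, giving N_k = 3 + N_{k-1}.
N_0 = 3
N_1 = 3 + 3 = 6
Explicitly: w, u, v, succ(w), succ(u), succ(v).
So |H| = 6.
Ground atoms are formed by filling each argument slot of a predicate with a term from H, so an r-ary predicate gives |H|^r atoms:
  S: 6
Total ground atoms: 6.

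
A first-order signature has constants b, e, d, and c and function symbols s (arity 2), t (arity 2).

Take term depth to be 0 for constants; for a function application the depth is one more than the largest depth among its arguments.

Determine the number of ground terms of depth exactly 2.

If N_k denotes the number of depth-≤k ground terms, the 4 constants give N_0 = 4, and each function symbol of arity r contributes N_{k-1}^r new terms at level k: N_k = 4 + N_{k-1}^2 + N_{k-1}^2.
N_0 = 4
N_1 = 4 + 4^2 + 4^2 = 36
N_2 = 4 + 36^2 + 36^2 = 2596
Terms of depth exactly 2: N_2 − N_1 = 2596 − 36 = 2560.

2560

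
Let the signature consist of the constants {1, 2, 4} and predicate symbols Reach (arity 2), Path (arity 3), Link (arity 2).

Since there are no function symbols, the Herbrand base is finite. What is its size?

With no function symbols, the Herbrand universe is just the 3 constants.
Ground atoms per predicate: Reach: 3^2 = 9, Path: 3^3 = 27, Link: 3^2 = 9.
Herbrand base size = 9 + 27 + 9 = 45.

45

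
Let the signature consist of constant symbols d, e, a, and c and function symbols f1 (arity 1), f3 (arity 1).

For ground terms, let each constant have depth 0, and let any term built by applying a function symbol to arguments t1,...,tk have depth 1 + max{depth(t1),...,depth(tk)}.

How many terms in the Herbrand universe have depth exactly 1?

Let N_k count ground terms of depth at most k. Each non-constant term of depth ≤ k is some function symbol applied to depth-≤(k−1) arguments, giving N_k = 4 + N_{k-1} + N_{k-1}.
N_0 = 4
N_1 = 4 + 4 + 4 = 12
Terms of depth exactly 1: N_1 − N_0 = 12 − 4 = 8.

8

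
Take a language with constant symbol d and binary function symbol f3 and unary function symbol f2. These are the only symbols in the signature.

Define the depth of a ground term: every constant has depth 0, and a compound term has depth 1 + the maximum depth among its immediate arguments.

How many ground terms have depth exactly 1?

2

Write N_k for the number of ground terms of depth ≤ k. A term of depth ≤ k is either a constant or a function symbol applied to arguments of depth ≤ k−1, so N_k = 1 + N_{k-1}^2 + N_{k-1}.
N_0 = 1
N_1 = 1 + 1^2 + 1 = 3
Terms of depth exactly 1: N_1 − N_0 = 3 − 1 = 2.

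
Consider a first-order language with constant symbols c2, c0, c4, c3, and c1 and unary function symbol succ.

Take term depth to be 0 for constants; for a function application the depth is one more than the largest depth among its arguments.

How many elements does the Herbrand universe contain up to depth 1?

Count level by level. With function symbols succ/1, the terms of depth ≤ k are the 5 constants together with each function applied to depth-≤(k−1) tuples, so N_k = 5 + N_{k-1}.
N_0 = 5
N_1 = 5 + 5 = 10

10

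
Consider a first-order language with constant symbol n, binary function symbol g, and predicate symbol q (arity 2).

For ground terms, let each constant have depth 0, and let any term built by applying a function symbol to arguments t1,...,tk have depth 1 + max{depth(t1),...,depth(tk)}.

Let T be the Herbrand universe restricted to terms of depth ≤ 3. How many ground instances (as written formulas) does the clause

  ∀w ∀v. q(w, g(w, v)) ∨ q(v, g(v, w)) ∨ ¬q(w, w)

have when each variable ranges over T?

Ground terms of depth ≤ 3:
  Count level by level. With function symbols g/2, the terms of depth ≤ k are the 1 constant together with each function applied to depth-≤(k−1) tuples, so N_k = 1 + N_{k-1}^2.
  N_0 = 1
  N_1 = 1 + 1^2 = 2
  N_2 = 1 + 2^2 = 5
  N_3 = 1 + 5^2 = 26
So there are 26 ground terms available for substitution.
The clause has 2 distinct variables (w, v), each appearing in the body. In the free term algebra distinct substitutions yield syntactically distinct ground instances.
Number of ground instances = 26^2 = 676.

676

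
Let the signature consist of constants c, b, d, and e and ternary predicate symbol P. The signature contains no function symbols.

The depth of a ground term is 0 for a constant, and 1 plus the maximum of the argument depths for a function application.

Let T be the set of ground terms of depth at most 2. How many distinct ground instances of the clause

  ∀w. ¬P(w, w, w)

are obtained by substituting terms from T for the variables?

Ground terms of depth ≤ 2:
  With no function symbols every ground term is a constant, so there are exactly 4 ground terms at every depth bound.
  N_0 = 4
  N_1 = 4
  N_2 = 4
  Explicitly: c, b, d, e.
So there are 4 ground terms available for substitution.
The clause has 1 distinct variable (w), which appears in the body. In the free term algebra distinct substitutions yield syntactically distinct ground instances.
Number of ground instances = 4.

4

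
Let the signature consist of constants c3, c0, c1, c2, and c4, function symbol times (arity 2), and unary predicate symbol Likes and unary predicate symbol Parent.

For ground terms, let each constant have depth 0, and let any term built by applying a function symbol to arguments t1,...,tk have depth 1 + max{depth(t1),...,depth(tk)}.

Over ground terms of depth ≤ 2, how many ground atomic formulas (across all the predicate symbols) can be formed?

1810

First count ground terms of depth ≤ 2.
Count level by level. With function symbols times/2, the terms of depth ≤ k are the 5 constants together with each function applied to depth-≤(k−1) tuples, so N_k = 5 + N_{k-1}^2.
N_0 = 5
N_1 = 5 + 5^2 = 30
N_2 = 5 + 30^2 = 905
So |H| = 905.
Each predicate of arity r yields |H|^r ground atoms (one per choice of an r-tuple from H):
  Likes: 905;  Parent: 905
Total ground atoms: 905 + 905 = 1810.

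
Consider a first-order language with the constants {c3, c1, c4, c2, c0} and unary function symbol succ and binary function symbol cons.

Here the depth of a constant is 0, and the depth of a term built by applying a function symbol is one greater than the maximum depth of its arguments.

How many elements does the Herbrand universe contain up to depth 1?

35

Let N_k count ground terms of depth at most k. Each non-constant term of depth ≤ k is some function symbol applied to depth-≤(k−1) arguments, giving N_k = 5 + N_{k-1} + N_{k-1}^2.
N_0 = 5
N_1 = 5 + 5 + 5^2 = 35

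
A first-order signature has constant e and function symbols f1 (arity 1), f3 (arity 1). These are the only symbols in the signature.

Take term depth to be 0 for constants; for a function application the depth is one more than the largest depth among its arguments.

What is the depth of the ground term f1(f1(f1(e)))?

depth(f1(e)) = 1 + depth(e) = 1 + 0 = 1
depth(f1(f1(e))) = 1 + depth(f1(e)) = 1 + 1 = 2
depth(f1(f1(f1(e)))) = 1 + depth(f1(f1(e))) = 1 + 2 = 3

3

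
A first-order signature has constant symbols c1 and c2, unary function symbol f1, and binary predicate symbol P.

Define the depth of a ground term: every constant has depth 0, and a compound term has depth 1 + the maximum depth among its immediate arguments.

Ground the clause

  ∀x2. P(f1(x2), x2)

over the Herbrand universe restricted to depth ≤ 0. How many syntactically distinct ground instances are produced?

2

Ground terms of depth ≤ 0:
  Count level by level. With function symbols f1/1, the terms of depth ≤ k are the 2 constants together with each function applied to depth-≤(k−1) tuples, so N_k = 2 + N_{k-1}.
  N_0 = 2
  Explicitly: c1, c2.
So there are 2 ground terms available for substitution.
The clause has 1 distinct variable (x2), which appears in the body. In the free term algebra distinct substitutions yield syntactically distinct ground instances.
Number of ground instances = 2.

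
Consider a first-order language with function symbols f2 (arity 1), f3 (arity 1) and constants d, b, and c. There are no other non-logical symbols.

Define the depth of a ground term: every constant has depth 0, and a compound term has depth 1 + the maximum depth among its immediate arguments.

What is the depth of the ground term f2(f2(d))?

depth(f2(d)) = 1 + depth(d) = 1 + 0 = 1
depth(f2(f2(d))) = 1 + depth(f2(d)) = 1 + 1 = 2

2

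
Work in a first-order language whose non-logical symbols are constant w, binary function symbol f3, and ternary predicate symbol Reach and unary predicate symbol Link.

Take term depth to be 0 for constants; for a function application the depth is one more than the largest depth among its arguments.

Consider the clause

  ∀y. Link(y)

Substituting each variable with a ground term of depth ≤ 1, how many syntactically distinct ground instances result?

2

Ground terms of depth ≤ 1:
  Write N_k for the number of ground terms of depth ≤ k. A term of depth ≤ k is either a constant or a function symbol applied to arguments of depth ≤ k−1, so N_k = 1 + N_{k-1}^2.
  N_0 = 1
  N_1 = 1 + 1^2 = 2
So there are 2 ground terms available for substitution.
The clause has 1 distinct variable (y), which appears in the body. In the free term algebra distinct substitutions yield syntactically distinct ground instances.
Number of ground instances = 2.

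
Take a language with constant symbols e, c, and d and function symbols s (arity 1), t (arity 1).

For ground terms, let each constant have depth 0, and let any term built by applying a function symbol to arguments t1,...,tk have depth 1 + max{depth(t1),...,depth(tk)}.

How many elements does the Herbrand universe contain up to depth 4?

If N_k denotes the number of depth-≤k ground terms, the 3 constants give N_0 = 3, and each function symbol of arity r contributes N_{k-1}^r new terms at level k: N_k = 3 + N_{k-1} + N_{k-1}.
N_0 = 3
N_1 = 3 + 3 + 3 = 9
N_2 = 3 + 9 + 9 = 21
N_3 = 3 + 21 + 21 = 45
N_4 = 3 + 45 + 45 = 93

93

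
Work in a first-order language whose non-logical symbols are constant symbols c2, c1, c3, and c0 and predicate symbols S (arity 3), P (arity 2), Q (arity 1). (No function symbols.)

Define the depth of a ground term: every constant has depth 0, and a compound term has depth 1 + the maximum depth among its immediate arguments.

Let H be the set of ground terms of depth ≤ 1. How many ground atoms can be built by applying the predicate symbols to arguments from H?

84

First count ground terms of depth ≤ 1.
With no function symbols every ground term is a constant, so there are exactly 4 ground terms at every depth bound.
N_0 = 4
N_1 = 4
So |H| = 4.
A ground atom is a predicate applied to a tuple of terms from H, so the count is the sum over predicates of |H|^arity:
  S: 4^3 = 64;  P: 4^2 = 16;  Q: 4
Total ground atoms: 64 + 16 + 4 = 84.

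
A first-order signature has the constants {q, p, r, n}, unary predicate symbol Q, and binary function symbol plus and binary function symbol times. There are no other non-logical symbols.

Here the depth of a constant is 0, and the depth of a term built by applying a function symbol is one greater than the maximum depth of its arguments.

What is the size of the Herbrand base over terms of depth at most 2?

2596

First count ground terms of depth ≤ 2.
Let N_k = |{terms of depth ≤ k}|. Then N_0 = 4 and N_k = 4 + N_{k-1}^2 + N_{k-1}^2 for k ≥ 1 (one summand per function symbol, arity giving the exponent).
N_0 = 4
N_1 = 4 + 4^2 + 4^2 = 36
N_2 = 4 + 36^2 + 36^2 = 2596
So |H| = 2596.
Each predicate of arity r yields |H|^r ground atoms (one per choice of an r-tuple from H):
  Q: 2596
Total ground atoms: 2596.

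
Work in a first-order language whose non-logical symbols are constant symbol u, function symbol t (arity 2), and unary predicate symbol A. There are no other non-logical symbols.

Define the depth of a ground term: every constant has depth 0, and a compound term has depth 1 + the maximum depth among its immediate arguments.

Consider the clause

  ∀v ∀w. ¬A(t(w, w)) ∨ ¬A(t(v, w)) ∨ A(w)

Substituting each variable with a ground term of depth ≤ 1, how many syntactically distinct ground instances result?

4

Ground terms of depth ≤ 1:
  If N_k denotes the number of depth-≤k ground terms, the 1 constant gives N_0 = 1, and each function symbol of arity r contributes N_{k-1}^r new terms at level k: N_k = 1 + N_{k-1}^2.
  N_0 = 1
  N_1 = 1 + 1^2 = 2
  Explicitly: u, t(u, u).
So there are 2 ground terms available for substitution.
The body mentions every one of the 2 quantified variables; since ground terms form a free algebra, no two substitutions collapse to the same formula.
Number of ground instances = 2^2 = 4.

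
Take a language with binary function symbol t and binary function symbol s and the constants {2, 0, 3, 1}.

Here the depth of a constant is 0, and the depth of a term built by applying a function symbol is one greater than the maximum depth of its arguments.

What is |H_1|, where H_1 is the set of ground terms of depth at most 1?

If N_k denotes the number of depth-≤k ground terms, the 4 constants give N_0 = 4, and each function symbol of arity r contributes N_{k-1}^r new terms at level k: N_k = 4 + N_{k-1}^2 + N_{k-1}^2.
N_0 = 4
N_1 = 4 + 4^2 + 4^2 = 36

36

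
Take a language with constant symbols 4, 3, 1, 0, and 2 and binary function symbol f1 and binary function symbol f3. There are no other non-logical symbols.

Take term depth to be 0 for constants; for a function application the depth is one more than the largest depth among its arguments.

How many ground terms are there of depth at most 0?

Write N_k for the number of ground terms of depth ≤ k. A term of depth ≤ k is either a constant or a function symbol applied to arguments of depth ≤ k−1, so N_k = 5 + N_{k-1}^2 + N_{k-1}^2.
N_0 = 5

5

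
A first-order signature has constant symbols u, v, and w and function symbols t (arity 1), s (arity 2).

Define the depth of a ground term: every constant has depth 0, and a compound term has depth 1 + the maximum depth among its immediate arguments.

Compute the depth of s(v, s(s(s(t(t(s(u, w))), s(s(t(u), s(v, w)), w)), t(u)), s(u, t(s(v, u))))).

7

depth(s(u, w)) = 1 + max(0, 0) = 1
depth(t(s(u, w))) = 1 + depth(s(u, w)) = 1 + 1 = 2
depth(t(t(s(u, w)))) = 1 + depth(t(s(u, w))) = 1 + 2 = 3
depth(t(u)) = 1 + depth(u) = 1 + 0 = 1
depth(s(v, w)) = 1 + max(0, 0) = 1
depth(s(t(u), s(v, w))) = 1 + max(1, 1) = 2
depth(s(s(t(u), s(v, w)), w)) = 1 + max(2, 0) = 3
depth(s(t(t(s(u, w))), s(s(t(u), s(v, w)), w))) = 1 + max(3, 3) = 4
depth(s(s(t(t(s(u, w))), s(s(t(u), s(v, w)), w)), t(u))) = 1 + max(4, 1) = 5
depth(s(v, u)) = 1 + max(0, 0) = 1
depth(t(s(v, u))) = 1 + depth(s(v, u)) = 1 + 1 = 2
depth(s(u, t(s(v, u)))) = 1 + max(0, 2) = 3
depth(s(s(s(t(t(s(u, w))), s(s(t(u), s(v, w)), w)), t(u)), s(u, t(s(v, u))))) = 1 + max(5, 3) = 6
depth(s(v, s(s(s(t(t(s(u, w))), s(s(t(u), s(v, w)), w)), t(u)), s(u, t(s(v, u)))))) = 1 + max(0, 6) = 7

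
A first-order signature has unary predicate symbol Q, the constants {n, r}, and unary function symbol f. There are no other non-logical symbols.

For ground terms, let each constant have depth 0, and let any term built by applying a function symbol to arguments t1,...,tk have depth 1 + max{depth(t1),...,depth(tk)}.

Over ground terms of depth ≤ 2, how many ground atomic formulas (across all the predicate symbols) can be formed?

First count ground terms of depth ≤ 2.
If N_k denotes the number of depth-≤k ground terms, the 2 constants give N_0 = 2, and each function symbol of arity r contributes N_{k-1}^r new terms at level k: N_k = 2 + N_{k-1}.
N_0 = 2
N_1 = 2 + 2 = 4
N_2 = 2 + 4 = 6
So |H| = 6.
For each predicate symbol, the number of ground atoms is |H| raised to its arity; summing:
  Q: 6
Total ground atoms: 6.

6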